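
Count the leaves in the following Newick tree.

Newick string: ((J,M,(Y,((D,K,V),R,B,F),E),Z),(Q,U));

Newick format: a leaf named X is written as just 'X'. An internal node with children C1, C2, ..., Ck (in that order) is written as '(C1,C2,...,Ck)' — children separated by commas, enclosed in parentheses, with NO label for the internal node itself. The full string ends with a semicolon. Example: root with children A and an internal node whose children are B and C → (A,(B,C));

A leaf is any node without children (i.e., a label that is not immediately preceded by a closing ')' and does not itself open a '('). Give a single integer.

Newick: ((J,M,(Y,((D,K,V),R,B,F),E),Z),(Q,U));
Scan left-to-right; a leaf is any maximal label run not followed by '(':
  pos 2: leaf 'J' → count = 1
  pos 4: leaf 'M' → count = 2
  pos 7: leaf 'Y' → count = 3
  pos 11: leaf 'D' → count = 4
  pos 13: leaf 'K' → count = 5
  pos 15: leaf 'V' → count = 6
  pos 18: leaf 'R' → count = 7
  pos 20: leaf 'B' → count = 8
  pos 22: leaf 'F' → count = 9
  pos 25: leaf 'E' → count = 10
  pos 28: leaf 'Z' → count = 11
  pos 32: leaf 'Q' → count = 12
  pos 34: leaf 'U' → count = 13
Total leaves: 13

Answer: 13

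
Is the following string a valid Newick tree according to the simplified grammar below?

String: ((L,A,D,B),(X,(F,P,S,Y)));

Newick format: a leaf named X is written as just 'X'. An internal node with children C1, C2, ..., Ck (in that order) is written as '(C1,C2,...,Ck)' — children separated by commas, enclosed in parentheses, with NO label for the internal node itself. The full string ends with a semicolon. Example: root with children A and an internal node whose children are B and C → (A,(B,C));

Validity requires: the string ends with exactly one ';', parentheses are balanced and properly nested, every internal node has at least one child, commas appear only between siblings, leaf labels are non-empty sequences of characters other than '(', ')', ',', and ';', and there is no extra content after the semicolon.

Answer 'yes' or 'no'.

Input: ((L,A,D,B),(X,(F,P,S,Y)));
Paren balance: 4 '(' vs 4 ')' OK
Ends with single ';': True
Full parse: OK
Valid: True

Answer: yes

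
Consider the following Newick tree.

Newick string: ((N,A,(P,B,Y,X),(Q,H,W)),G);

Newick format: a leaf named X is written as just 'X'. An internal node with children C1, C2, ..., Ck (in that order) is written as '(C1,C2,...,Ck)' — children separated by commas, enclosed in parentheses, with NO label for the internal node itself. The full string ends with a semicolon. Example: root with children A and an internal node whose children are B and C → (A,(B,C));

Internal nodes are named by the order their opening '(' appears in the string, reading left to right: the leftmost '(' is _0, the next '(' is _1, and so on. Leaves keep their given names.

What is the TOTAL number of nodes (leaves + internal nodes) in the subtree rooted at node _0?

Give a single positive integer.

Answer: 14

Derivation:
Newick: ((N,A,(P,B,Y,X),(Q,H,W)),G);
Locate _0: it is the '(' at position 0 (the 1st '(' reading left to right).
Query: subtree rooted at _0
_0: subtree_size = 1 + 13
  _1: subtree_size = 1 + 11
    N: subtree_size = 1 + 0
    A: subtree_size = 1 + 0
    _2: subtree_size = 1 + 4
      P: subtree_size = 1 + 0
      B: subtree_size = 1 + 0
      Y: subtree_size = 1 + 0
      X: subtree_size = 1 + 0
    _3: subtree_size = 1 + 3
      Q: subtree_size = 1 + 0
      H: subtree_size = 1 + 0
      W: subtree_size = 1 + 0
  G: subtree_size = 1 + 0
Total subtree size of _0: 14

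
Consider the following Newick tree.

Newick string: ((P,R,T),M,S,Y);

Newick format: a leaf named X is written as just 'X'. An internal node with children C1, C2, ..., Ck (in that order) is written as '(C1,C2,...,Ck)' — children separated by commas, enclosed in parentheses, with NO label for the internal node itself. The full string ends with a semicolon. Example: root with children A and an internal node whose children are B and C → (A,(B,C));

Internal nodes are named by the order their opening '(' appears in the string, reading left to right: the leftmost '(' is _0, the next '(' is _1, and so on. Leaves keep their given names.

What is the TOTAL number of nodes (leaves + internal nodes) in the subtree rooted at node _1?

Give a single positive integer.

Answer: 4

Derivation:
Newick: ((P,R,T),M,S,Y);
Locate _1: it is the '(' at position 1 (the 2nd '(' reading left to right).
Query: subtree rooted at _1
_1: subtree_size = 1 + 3
  P: subtree_size = 1 + 0
  R: subtree_size = 1 + 0
  T: subtree_size = 1 + 0
Total subtree size of _1: 4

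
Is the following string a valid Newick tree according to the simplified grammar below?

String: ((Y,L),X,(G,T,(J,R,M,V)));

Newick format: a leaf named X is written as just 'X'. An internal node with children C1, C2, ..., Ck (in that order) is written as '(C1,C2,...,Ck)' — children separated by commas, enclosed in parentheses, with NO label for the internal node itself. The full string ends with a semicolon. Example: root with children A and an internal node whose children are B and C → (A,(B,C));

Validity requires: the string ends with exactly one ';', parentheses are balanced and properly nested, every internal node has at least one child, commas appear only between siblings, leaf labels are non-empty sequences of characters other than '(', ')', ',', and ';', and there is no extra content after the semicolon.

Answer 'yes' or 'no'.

Input: ((Y,L),X,(G,T,(J,R,M,V)));
Paren balance: 4 '(' vs 4 ')' OK
Ends with single ';': True
Full parse: OK
Valid: True

Answer: yes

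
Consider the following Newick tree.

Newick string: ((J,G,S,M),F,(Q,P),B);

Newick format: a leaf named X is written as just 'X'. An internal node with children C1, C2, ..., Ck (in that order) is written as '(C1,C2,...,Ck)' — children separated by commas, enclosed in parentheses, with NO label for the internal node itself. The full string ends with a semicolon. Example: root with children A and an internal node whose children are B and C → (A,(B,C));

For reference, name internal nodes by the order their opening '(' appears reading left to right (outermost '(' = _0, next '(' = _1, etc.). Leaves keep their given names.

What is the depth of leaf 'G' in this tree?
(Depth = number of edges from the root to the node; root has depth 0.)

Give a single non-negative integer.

Answer: 2

Derivation:
Newick: ((J,G,S,M),F,(Q,P),B);
Naming internals by '(' encounter order: outermost '(' = _0, next = _1, ...
Query node: G
Path from root: _0 -> _1 -> G
Depth of G: 2 (number of edges from root)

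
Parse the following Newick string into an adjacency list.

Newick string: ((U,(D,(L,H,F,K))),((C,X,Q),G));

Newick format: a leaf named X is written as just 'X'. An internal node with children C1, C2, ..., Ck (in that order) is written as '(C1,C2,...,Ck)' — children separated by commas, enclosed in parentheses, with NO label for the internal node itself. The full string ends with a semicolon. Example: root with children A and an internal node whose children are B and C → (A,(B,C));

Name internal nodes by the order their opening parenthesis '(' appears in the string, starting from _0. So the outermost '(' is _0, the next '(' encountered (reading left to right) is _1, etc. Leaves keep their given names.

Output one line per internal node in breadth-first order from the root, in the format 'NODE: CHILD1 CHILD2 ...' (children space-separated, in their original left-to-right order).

Answer: _0: _1 _4
_1: U _2
_4: _5 G
_2: D _3
_5: C X Q
_3: L H F K

Derivation:
Input: ((U,(D,(L,H,F,K))),((C,X,Q),G));
Scanning left-to-right, naming '(' by encounter order:
  pos 0: '(' -> open internal node _0 (depth 1)
  pos 1: '(' -> open internal node _1 (depth 2)
  pos 4: '(' -> open internal node _2 (depth 3)
  pos 7: '(' -> open internal node _3 (depth 4)
  pos 15: ')' -> close internal node _3 (now at depth 3)
  pos 16: ')' -> close internal node _2 (now at depth 2)
  pos 17: ')' -> close internal node _1 (now at depth 1)
  pos 19: '(' -> open internal node _4 (depth 2)
  pos 20: '(' -> open internal node _5 (depth 3)
  pos 26: ')' -> close internal node _5 (now at depth 2)
  pos 29: ')' -> close internal node _4 (now at depth 1)
  pos 30: ')' -> close internal node _0 (now at depth 0)
Total internal nodes: 6
BFS adjacency from root:
  _0: _1 _4
  _1: U _2
  _4: _5 G
  _2: D _3
  _5: C X Q
  _3: L H F K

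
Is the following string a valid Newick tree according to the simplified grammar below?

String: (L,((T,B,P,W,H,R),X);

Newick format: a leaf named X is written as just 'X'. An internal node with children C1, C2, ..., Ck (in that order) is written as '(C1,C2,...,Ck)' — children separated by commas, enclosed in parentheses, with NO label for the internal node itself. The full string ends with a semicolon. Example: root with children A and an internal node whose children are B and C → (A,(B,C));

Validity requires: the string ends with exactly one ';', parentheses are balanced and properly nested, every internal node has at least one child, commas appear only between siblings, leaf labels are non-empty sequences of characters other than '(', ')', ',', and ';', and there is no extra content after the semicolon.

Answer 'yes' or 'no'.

Answer: no

Derivation:
Input: (L,((T,B,P,W,H,R),X);
Paren balance: 3 '(' vs 2 ')' MISMATCH
Ends with single ';': True
Full parse: FAILS (expected , or ) at pos 20)
Valid: False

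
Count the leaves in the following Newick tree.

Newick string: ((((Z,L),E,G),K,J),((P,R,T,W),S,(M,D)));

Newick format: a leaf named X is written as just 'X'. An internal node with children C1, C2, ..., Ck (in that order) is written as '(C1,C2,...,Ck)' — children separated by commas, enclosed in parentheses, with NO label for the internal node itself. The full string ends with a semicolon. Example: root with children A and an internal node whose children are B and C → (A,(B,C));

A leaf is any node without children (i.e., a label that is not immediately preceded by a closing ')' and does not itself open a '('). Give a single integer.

Newick: ((((Z,L),E,G),K,J),((P,R,T,W),S,(M,D)));
Scan left-to-right; a leaf is any maximal label run not followed by '(':
  pos 4: leaf 'Z' → count = 1
  pos 6: leaf 'L' → count = 2
  pos 9: leaf 'E' → count = 3
  pos 11: leaf 'G' → count = 4
  pos 14: leaf 'K' → count = 5
  pos 16: leaf 'J' → count = 6
  pos 21: leaf 'P' → count = 7
  pos 23: leaf 'R' → count = 8
  pos 25: leaf 'T' → count = 9
  pos 27: leaf 'W' → count = 10
  pos 30: leaf 'S' → count = 11
  pos 33: leaf 'M' → count = 12
  pos 35: leaf 'D' → count = 13
Total leaves: 13

Answer: 13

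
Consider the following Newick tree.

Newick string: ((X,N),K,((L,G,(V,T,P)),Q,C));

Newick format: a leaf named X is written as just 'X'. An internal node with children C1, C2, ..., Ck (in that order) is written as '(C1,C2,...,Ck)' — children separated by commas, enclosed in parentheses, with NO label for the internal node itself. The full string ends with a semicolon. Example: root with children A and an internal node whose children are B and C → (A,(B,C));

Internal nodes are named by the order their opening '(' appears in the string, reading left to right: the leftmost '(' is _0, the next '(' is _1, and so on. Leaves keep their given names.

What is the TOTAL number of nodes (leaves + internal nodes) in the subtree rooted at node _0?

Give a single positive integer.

Answer: 15

Derivation:
Newick: ((X,N),K,((L,G,(V,T,P)),Q,C));
Locate _0: it is the '(' at position 0 (the 1st '(' reading left to right).
Query: subtree rooted at _0
_0: subtree_size = 1 + 14
  _1: subtree_size = 1 + 2
    X: subtree_size = 1 + 0
    N: subtree_size = 1 + 0
  K: subtree_size = 1 + 0
  _2: subtree_size = 1 + 9
    _3: subtree_size = 1 + 6
      L: subtree_size = 1 + 0
      G: subtree_size = 1 + 0
      _4: subtree_size = 1 + 3
        V: subtree_size = 1 + 0
        T: subtree_size = 1 + 0
        P: subtree_size = 1 + 0
    Q: subtree_size = 1 + 0
    C: subtree_size = 1 + 0
Total subtree size of _0: 15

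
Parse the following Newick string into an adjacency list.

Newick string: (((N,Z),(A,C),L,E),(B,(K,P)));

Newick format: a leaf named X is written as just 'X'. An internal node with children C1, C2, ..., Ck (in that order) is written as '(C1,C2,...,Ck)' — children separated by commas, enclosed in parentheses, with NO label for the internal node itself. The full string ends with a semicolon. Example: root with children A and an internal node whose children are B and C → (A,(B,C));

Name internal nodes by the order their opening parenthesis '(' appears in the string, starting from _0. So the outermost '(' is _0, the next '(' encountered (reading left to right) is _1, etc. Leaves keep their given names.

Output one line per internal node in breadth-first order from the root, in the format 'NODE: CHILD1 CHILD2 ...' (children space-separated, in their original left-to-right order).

Answer: _0: _1 _4
_1: _2 _3 L E
_4: B _5
_2: N Z
_3: A C
_5: K P

Derivation:
Input: (((N,Z),(A,C),L,E),(B,(K,P)));
Scanning left-to-right, naming '(' by encounter order:
  pos 0: '(' -> open internal node _0 (depth 1)
  pos 1: '(' -> open internal node _1 (depth 2)
  pos 2: '(' -> open internal node _2 (depth 3)
  pos 6: ')' -> close internal node _2 (now at depth 2)
  pos 8: '(' -> open internal node _3 (depth 3)
  pos 12: ')' -> close internal node _3 (now at depth 2)
  pos 17: ')' -> close internal node _1 (now at depth 1)
  pos 19: '(' -> open internal node _4 (depth 2)
  pos 22: '(' -> open internal node _5 (depth 3)
  pos 26: ')' -> close internal node _5 (now at depth 2)
  pos 27: ')' -> close internal node _4 (now at depth 1)
  pos 28: ')' -> close internal node _0 (now at depth 0)
Total internal nodes: 6
BFS adjacency from root:
  _0: _1 _4
  _1: _2 _3 L E
  _4: B _5
  _2: N Z
  _3: A C
  _5: K P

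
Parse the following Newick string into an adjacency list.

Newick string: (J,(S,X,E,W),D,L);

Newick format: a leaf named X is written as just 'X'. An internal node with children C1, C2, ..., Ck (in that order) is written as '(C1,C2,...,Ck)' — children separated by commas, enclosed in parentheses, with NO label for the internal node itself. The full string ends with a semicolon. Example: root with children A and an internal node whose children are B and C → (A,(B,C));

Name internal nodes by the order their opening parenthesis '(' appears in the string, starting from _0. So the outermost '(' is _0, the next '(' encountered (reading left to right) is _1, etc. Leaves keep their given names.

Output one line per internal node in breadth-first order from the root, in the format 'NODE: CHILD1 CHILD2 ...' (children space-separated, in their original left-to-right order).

Input: (J,(S,X,E,W),D,L);
Scanning left-to-right, naming '(' by encounter order:
  pos 0: '(' -> open internal node _0 (depth 1)
  pos 3: '(' -> open internal node _1 (depth 2)
  pos 11: ')' -> close internal node _1 (now at depth 1)
  pos 16: ')' -> close internal node _0 (now at depth 0)
Total internal nodes: 2
BFS adjacency from root:
  _0: J _1 D L
  _1: S X E W

Answer: _0: J _1 D L
_1: S X E W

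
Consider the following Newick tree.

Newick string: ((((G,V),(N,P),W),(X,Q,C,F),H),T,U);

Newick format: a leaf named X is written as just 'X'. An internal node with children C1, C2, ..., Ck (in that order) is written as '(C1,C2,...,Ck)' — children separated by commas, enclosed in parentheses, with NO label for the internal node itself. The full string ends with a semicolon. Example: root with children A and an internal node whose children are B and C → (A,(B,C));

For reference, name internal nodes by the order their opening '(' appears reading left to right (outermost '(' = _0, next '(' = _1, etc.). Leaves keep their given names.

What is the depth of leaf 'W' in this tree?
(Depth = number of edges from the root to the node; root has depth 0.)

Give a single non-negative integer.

Newick: ((((G,V),(N,P),W),(X,Q,C,F),H),T,U);
Naming internals by '(' encounter order: outermost '(' = _0, next = _1, ...
Query node: W
Path from root: _0 -> _1 -> _2 -> W
Depth of W: 3 (number of edges from root)

Answer: 3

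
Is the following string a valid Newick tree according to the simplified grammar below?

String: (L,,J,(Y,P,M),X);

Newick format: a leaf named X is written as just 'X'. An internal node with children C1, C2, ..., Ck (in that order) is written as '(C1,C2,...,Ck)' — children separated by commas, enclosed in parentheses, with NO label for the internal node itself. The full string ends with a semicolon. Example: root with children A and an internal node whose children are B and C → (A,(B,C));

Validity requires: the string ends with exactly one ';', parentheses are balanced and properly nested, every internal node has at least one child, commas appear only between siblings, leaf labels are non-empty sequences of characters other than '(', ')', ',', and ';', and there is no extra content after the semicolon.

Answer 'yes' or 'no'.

Input: (L,,J,(Y,P,M),X);
Paren balance: 2 '(' vs 2 ')' OK
Ends with single ';': True
Full parse: FAILS (empty leaf label at pos 3)
Valid: False

Answer: no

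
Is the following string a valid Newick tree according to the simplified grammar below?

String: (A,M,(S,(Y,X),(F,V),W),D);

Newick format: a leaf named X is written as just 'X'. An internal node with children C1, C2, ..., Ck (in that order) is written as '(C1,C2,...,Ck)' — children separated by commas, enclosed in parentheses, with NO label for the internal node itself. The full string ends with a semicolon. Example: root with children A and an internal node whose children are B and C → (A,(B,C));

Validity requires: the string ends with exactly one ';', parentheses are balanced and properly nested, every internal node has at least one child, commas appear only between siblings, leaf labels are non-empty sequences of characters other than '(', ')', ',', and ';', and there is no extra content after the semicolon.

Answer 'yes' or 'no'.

Answer: yes

Derivation:
Input: (A,M,(S,(Y,X),(F,V),W),D);
Paren balance: 4 '(' vs 4 ')' OK
Ends with single ';': True
Full parse: OK
Valid: True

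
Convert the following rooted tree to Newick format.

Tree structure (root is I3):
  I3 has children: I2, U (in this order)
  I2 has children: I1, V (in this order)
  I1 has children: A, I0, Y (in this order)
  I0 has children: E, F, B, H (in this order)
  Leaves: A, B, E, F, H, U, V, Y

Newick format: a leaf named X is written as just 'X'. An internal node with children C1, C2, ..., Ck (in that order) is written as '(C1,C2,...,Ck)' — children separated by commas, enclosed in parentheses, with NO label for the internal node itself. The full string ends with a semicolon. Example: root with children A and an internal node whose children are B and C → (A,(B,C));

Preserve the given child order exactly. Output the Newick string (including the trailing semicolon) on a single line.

Answer: (((A,(E,F,B,H),Y),V),U);

Derivation:
internal I3 with children ['I2', 'U']
  internal I2 with children ['I1', 'V']
    internal I1 with children ['A', 'I0', 'Y']
      leaf 'A' → 'A'
      internal I0 with children ['E', 'F', 'B', 'H']
        leaf 'E' → 'E'
        leaf 'F' → 'F'
        leaf 'B' → 'B'
        leaf 'H' → 'H'
      → '(E,F,B,H)'
      leaf 'Y' → 'Y'
    → '(A,(E,F,B,H),Y)'
    leaf 'V' → 'V'
  → '((A,(E,F,B,H),Y),V)'
  leaf 'U' → 'U'
→ '(((A,(E,F,B,H),Y),V),U)'
Final: (((A,(E,F,B,H),Y),V),U);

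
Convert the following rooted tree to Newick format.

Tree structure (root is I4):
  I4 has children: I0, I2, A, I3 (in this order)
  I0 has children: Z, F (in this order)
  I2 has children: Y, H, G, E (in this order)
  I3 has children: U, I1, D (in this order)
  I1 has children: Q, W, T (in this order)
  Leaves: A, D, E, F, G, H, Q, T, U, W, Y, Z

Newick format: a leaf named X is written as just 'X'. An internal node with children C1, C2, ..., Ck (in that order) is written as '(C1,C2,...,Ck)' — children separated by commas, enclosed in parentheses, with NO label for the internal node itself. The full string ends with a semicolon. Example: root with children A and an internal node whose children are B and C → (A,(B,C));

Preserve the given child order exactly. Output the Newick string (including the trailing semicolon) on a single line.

internal I4 with children ['I0', 'I2', 'A', 'I3']
  internal I0 with children ['Z', 'F']
    leaf 'Z' → 'Z'
    leaf 'F' → 'F'
  → '(Z,F)'
  internal I2 with children ['Y', 'H', 'G', 'E']
    leaf 'Y' → 'Y'
    leaf 'H' → 'H'
    leaf 'G' → 'G'
    leaf 'E' → 'E'
  → '(Y,H,G,E)'
  leaf 'A' → 'A'
  internal I3 with children ['U', 'I1', 'D']
    leaf 'U' → 'U'
    internal I1 with children ['Q', 'W', 'T']
      leaf 'Q' → 'Q'
      leaf 'W' → 'W'
      leaf 'T' → 'T'
    → '(Q,W,T)'
    leaf 'D' → 'D'
  → '(U,(Q,W,T),D)'
→ '((Z,F),(Y,H,G,E),A,(U,(Q,W,T),D))'
Final: ((Z,F),(Y,H,G,E),A,(U,(Q,W,T),D));

Answer: ((Z,F),(Y,H,G,E),A,(U,(Q,W,T),D));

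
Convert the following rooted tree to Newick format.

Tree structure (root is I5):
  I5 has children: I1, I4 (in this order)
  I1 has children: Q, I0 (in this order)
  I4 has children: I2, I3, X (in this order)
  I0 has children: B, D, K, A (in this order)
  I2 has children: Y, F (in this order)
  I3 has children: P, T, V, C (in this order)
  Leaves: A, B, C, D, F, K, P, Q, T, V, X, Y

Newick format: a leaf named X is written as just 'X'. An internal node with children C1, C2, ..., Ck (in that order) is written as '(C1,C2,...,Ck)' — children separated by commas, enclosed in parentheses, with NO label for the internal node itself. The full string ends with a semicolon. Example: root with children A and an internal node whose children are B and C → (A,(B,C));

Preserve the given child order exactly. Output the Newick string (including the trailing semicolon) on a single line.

internal I5 with children ['I1', 'I4']
  internal I1 with children ['Q', 'I0']
    leaf 'Q' → 'Q'
    internal I0 with children ['B', 'D', 'K', 'A']
      leaf 'B' → 'B'
      leaf 'D' → 'D'
      leaf 'K' → 'K'
      leaf 'A' → 'A'
    → '(B,D,K,A)'
  → '(Q,(B,D,K,A))'
  internal I4 with children ['I2', 'I3', 'X']
    internal I2 with children ['Y', 'F']
      leaf 'Y' → 'Y'
      leaf 'F' → 'F'
    → '(Y,F)'
    internal I3 with children ['P', 'T', 'V', 'C']
      leaf 'P' → 'P'
      leaf 'T' → 'T'
      leaf 'V' → 'V'
      leaf 'C' → 'C'
    → '(P,T,V,C)'
    leaf 'X' → 'X'
  → '((Y,F),(P,T,V,C),X)'
→ '((Q,(B,D,K,A)),((Y,F),(P,T,V,C),X))'
Final: ((Q,(B,D,K,A)),((Y,F),(P,T,V,C),X));

Answer: ((Q,(B,D,K,A)),((Y,F),(P,T,V,C),X));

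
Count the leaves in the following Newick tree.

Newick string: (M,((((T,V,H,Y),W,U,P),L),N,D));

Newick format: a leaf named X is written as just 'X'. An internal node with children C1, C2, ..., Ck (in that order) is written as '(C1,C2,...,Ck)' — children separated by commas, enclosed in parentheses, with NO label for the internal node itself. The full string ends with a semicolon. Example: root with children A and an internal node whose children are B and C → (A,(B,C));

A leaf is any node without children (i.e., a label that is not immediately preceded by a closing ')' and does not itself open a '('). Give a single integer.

Answer: 11

Derivation:
Newick: (M,((((T,V,H,Y),W,U,P),L),N,D));
Scan left-to-right; a leaf is any maximal label run not followed by '(':
  pos 1: leaf 'M' → count = 1
  pos 7: leaf 'T' → count = 2
  pos 9: leaf 'V' → count = 3
  pos 11: leaf 'H' → count = 4
  pos 13: leaf 'Y' → count = 5
  pos 16: leaf 'W' → count = 6
  pos 18: leaf 'U' → count = 7
  pos 20: leaf 'P' → count = 8
  pos 23: leaf 'L' → count = 9
  pos 26: leaf 'N' → count = 10
  pos 28: leaf 'D' → count = 11
Total leaves: 11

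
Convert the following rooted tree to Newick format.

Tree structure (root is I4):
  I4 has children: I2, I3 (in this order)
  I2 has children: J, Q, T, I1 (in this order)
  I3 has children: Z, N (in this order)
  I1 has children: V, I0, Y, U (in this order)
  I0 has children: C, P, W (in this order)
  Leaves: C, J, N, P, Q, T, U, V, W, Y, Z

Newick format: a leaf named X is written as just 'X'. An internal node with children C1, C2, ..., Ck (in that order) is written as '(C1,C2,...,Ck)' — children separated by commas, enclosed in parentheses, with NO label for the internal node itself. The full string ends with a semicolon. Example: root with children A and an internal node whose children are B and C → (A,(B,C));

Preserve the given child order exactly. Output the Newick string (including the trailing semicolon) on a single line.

Answer: ((J,Q,T,(V,(C,P,W),Y,U)),(Z,N));

Derivation:
internal I4 with children ['I2', 'I3']
  internal I2 with children ['J', 'Q', 'T', 'I1']
    leaf 'J' → 'J'
    leaf 'Q' → 'Q'
    leaf 'T' → 'T'
    internal I1 with children ['V', 'I0', 'Y', 'U']
      leaf 'V' → 'V'
      internal I0 with children ['C', 'P', 'W']
        leaf 'C' → 'C'
        leaf 'P' → 'P'
        leaf 'W' → 'W'
      → '(C,P,W)'
      leaf 'Y' → 'Y'
      leaf 'U' → 'U'
    → '(V,(C,P,W),Y,U)'
  → '(J,Q,T,(V,(C,P,W),Y,U))'
  internal I3 with children ['Z', 'N']
    leaf 'Z' → 'Z'
    leaf 'N' → 'N'
  → '(Z,N)'
→ '((J,Q,T,(V,(C,P,W),Y,U)),(Z,N))'
Final: ((J,Q,T,(V,(C,P,W),Y,U)),(Z,N));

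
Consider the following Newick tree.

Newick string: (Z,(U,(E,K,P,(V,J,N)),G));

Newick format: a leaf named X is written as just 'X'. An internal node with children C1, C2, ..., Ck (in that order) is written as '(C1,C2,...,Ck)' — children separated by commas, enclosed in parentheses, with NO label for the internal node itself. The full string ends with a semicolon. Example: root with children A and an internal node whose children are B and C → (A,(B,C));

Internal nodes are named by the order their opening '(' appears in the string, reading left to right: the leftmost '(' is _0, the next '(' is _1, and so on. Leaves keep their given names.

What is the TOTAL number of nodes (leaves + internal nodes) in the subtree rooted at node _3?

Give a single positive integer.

Answer: 4

Derivation:
Newick: (Z,(U,(E,K,P,(V,J,N)),G));
Locate _3: it is the '(' at position 13 (the 4th '(' reading left to right).
Query: subtree rooted at _3
_3: subtree_size = 1 + 3
  V: subtree_size = 1 + 0
  J: subtree_size = 1 + 0
  N: subtree_size = 1 + 0
Total subtree size of _3: 4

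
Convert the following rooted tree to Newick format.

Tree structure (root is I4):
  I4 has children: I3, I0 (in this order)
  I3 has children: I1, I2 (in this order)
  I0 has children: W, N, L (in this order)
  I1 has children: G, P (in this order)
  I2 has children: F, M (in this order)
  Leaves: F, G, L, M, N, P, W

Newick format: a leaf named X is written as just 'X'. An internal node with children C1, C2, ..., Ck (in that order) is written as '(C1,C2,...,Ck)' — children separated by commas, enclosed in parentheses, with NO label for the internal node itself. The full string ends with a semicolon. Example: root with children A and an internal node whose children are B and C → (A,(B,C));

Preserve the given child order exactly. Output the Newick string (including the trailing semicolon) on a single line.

Answer: (((G,P),(F,M)),(W,N,L));

Derivation:
internal I4 with children ['I3', 'I0']
  internal I3 with children ['I1', 'I2']
    internal I1 with children ['G', 'P']
      leaf 'G' → 'G'
      leaf 'P' → 'P'
    → '(G,P)'
    internal I2 with children ['F', 'M']
      leaf 'F' → 'F'
      leaf 'M' → 'M'
    → '(F,M)'
  → '((G,P),(F,M))'
  internal I0 with children ['W', 'N', 'L']
    leaf 'W' → 'W'
    leaf 'N' → 'N'
    leaf 'L' → 'L'
  → '(W,N,L)'
→ '(((G,P),(F,M)),(W,N,L))'
Final: (((G,P),(F,M)),(W,N,L));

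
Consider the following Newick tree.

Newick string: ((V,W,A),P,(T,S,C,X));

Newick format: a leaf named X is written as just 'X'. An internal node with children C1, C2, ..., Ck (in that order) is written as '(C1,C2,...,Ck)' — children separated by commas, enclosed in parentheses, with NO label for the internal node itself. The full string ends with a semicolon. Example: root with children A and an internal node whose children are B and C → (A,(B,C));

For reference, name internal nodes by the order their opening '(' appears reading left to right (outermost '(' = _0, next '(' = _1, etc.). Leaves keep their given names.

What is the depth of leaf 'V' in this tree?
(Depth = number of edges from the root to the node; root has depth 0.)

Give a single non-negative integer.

Answer: 2

Derivation:
Newick: ((V,W,A),P,(T,S,C,X));
Naming internals by '(' encounter order: outermost '(' = _0, next = _1, ...
Query node: V
Path from root: _0 -> _1 -> V
Depth of V: 2 (number of edges from root)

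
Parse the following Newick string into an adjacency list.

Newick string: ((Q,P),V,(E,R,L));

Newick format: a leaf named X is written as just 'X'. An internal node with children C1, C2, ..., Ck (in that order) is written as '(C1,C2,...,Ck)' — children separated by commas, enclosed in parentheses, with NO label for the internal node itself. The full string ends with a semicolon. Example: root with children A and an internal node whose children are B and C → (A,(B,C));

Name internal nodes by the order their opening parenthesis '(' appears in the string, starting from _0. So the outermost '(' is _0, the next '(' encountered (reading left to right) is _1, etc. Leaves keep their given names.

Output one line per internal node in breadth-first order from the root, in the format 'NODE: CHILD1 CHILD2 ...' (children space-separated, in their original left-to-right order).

Input: ((Q,P),V,(E,R,L));
Scanning left-to-right, naming '(' by encounter order:
  pos 0: '(' -> open internal node _0 (depth 1)
  pos 1: '(' -> open internal node _1 (depth 2)
  pos 5: ')' -> close internal node _1 (now at depth 1)
  pos 9: '(' -> open internal node _2 (depth 2)
  pos 15: ')' -> close internal node _2 (now at depth 1)
  pos 16: ')' -> close internal node _0 (now at depth 0)
Total internal nodes: 3
BFS adjacency from root:
  _0: _1 V _2
  _1: Q P
  _2: E R L

Answer: _0: _1 V _2
_1: Q P
_2: E R L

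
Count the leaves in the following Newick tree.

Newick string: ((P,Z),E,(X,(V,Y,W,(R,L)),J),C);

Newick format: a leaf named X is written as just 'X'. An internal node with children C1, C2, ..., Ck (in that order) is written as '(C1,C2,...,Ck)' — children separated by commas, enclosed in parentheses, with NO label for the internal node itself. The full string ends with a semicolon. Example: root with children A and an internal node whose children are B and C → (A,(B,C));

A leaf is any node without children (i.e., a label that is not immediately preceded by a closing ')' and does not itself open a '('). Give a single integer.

Newick: ((P,Z),E,(X,(V,Y,W,(R,L)),J),C);
Scan left-to-right; a leaf is any maximal label run not followed by '(':
  pos 2: leaf 'P' → count = 1
  pos 4: leaf 'Z' → count = 2
  pos 7: leaf 'E' → count = 3
  pos 10: leaf 'X' → count = 4
  pos 13: leaf 'V' → count = 5
  pos 15: leaf 'Y' → count = 6
  pos 17: leaf 'W' → count = 7
  pos 20: leaf 'R' → count = 8
  pos 22: leaf 'L' → count = 9
  pos 26: leaf 'J' → count = 10
  pos 29: leaf 'C' → count = 11
Total leaves: 11

Answer: 11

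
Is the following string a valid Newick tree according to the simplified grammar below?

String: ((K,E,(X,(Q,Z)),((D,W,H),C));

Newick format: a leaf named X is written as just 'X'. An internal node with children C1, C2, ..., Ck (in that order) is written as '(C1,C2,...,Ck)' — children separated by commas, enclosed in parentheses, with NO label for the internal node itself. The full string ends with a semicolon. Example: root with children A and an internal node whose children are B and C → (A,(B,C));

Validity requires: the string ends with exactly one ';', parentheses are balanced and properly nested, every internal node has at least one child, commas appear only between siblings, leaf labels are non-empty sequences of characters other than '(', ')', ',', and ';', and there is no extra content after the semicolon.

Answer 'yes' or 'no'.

Input: ((K,E,(X,(Q,Z)),((D,W,H),C));
Paren balance: 6 '(' vs 5 ')' MISMATCH
Ends with single ';': True
Full parse: FAILS (expected , or ) at pos 28)
Valid: False

Answer: no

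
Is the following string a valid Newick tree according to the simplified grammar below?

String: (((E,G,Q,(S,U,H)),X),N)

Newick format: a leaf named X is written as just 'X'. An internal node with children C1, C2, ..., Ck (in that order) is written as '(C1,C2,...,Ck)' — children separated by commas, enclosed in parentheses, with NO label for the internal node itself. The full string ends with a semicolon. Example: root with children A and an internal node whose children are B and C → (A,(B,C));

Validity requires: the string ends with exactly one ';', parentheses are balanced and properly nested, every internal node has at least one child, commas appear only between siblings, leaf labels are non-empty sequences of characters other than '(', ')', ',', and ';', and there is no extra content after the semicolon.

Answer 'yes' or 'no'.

Answer: no

Derivation:
Input: (((E,G,Q,(S,U,H)),X),N)
Paren balance: 4 '(' vs 4 ')' OK
Ends with single ';': False
Full parse: FAILS (must end with ;)
Valid: False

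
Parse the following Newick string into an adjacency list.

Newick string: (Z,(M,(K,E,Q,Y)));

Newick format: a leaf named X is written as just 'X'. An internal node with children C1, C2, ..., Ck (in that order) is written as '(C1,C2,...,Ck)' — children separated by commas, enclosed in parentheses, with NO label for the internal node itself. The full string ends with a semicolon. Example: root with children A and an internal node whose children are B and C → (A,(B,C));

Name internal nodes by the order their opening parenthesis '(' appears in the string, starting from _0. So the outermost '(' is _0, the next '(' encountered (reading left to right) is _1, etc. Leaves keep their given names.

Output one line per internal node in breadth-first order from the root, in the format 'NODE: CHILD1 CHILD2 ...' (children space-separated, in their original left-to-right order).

Input: (Z,(M,(K,E,Q,Y)));
Scanning left-to-right, naming '(' by encounter order:
  pos 0: '(' -> open internal node _0 (depth 1)
  pos 3: '(' -> open internal node _1 (depth 2)
  pos 6: '(' -> open internal node _2 (depth 3)
  pos 14: ')' -> close internal node _2 (now at depth 2)
  pos 15: ')' -> close internal node _1 (now at depth 1)
  pos 16: ')' -> close internal node _0 (now at depth 0)
Total internal nodes: 3
BFS adjacency from root:
  _0: Z _1
  _1: M _2
  _2: K E Q Y

Answer: _0: Z _1
_1: M _2
_2: K E Q Y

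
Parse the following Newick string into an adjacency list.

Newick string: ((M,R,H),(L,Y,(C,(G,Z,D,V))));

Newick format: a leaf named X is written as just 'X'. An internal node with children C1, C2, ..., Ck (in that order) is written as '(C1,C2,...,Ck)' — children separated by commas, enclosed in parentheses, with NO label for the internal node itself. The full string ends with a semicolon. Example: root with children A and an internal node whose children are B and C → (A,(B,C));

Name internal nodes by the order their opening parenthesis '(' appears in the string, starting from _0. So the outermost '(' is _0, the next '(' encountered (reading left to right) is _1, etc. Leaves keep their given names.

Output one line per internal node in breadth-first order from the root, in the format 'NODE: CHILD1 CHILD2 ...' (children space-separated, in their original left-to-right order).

Answer: _0: _1 _2
_1: M R H
_2: L Y _3
_3: C _4
_4: G Z D V

Derivation:
Input: ((M,R,H),(L,Y,(C,(G,Z,D,V))));
Scanning left-to-right, naming '(' by encounter order:
  pos 0: '(' -> open internal node _0 (depth 1)
  pos 1: '(' -> open internal node _1 (depth 2)
  pos 7: ')' -> close internal node _1 (now at depth 1)
  pos 9: '(' -> open internal node _2 (depth 2)
  pos 14: '(' -> open internal node _3 (depth 3)
  pos 17: '(' -> open internal node _4 (depth 4)
  pos 25: ')' -> close internal node _4 (now at depth 3)
  pos 26: ')' -> close internal node _3 (now at depth 2)
  pos 27: ')' -> close internal node _2 (now at depth 1)
  pos 28: ')' -> close internal node _0 (now at depth 0)
Total internal nodes: 5
BFS adjacency from root:
  _0: _1 _2
  _1: M R H
  _2: L Y _3
  _3: C _4
  _4: G Z D V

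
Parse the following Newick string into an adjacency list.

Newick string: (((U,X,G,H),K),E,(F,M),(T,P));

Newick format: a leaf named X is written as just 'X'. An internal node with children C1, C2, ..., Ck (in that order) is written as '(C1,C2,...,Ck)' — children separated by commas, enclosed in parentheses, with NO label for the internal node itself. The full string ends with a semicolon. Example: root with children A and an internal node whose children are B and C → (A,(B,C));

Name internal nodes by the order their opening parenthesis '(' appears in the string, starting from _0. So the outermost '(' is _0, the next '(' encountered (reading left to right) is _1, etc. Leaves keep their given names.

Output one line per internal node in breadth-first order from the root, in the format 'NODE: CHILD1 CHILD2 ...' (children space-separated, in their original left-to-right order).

Answer: _0: _1 E _3 _4
_1: _2 K
_3: F M
_4: T P
_2: U X G H

Derivation:
Input: (((U,X,G,H),K),E,(F,M),(T,P));
Scanning left-to-right, naming '(' by encounter order:
  pos 0: '(' -> open internal node _0 (depth 1)
  pos 1: '(' -> open internal node _1 (depth 2)
  pos 2: '(' -> open internal node _2 (depth 3)
  pos 10: ')' -> close internal node _2 (now at depth 2)
  pos 13: ')' -> close internal node _1 (now at depth 1)
  pos 17: '(' -> open internal node _3 (depth 2)
  pos 21: ')' -> close internal node _3 (now at depth 1)
  pos 23: '(' -> open internal node _4 (depth 2)
  pos 27: ')' -> close internal node _4 (now at depth 1)
  pos 28: ')' -> close internal node _0 (now at depth 0)
Total internal nodes: 5
BFS adjacency from root:
  _0: _1 E _3 _4
  _1: _2 K
  _3: F M
  _4: T P
  _2: U X G H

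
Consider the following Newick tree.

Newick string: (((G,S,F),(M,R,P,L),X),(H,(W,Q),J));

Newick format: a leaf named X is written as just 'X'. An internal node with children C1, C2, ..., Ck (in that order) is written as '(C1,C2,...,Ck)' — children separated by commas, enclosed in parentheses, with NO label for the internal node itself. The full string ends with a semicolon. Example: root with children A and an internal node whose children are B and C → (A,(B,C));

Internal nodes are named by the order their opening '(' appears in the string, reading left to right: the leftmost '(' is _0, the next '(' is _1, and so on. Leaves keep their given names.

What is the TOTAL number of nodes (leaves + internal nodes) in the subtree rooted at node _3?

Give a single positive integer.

Answer: 5

Derivation:
Newick: (((G,S,F),(M,R,P,L),X),(H,(W,Q),J));
Locate _3: it is the '(' at position 10 (the 4th '(' reading left to right).
Query: subtree rooted at _3
_3: subtree_size = 1 + 4
  M: subtree_size = 1 + 0
  R: subtree_size = 1 + 0
  P: subtree_size = 1 + 0
  L: subtree_size = 1 + 0
Total subtree size of _3: 5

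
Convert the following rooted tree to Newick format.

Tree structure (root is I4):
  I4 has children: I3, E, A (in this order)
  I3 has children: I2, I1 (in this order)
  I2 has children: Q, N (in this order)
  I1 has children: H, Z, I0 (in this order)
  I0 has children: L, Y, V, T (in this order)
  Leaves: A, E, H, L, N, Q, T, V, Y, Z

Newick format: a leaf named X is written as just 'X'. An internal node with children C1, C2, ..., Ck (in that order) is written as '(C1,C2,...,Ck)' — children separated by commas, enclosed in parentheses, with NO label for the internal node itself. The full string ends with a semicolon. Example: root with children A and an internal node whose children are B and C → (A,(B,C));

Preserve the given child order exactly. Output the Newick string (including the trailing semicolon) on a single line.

internal I4 with children ['I3', 'E', 'A']
  internal I3 with children ['I2', 'I1']
    internal I2 with children ['Q', 'N']
      leaf 'Q' → 'Q'
      leaf 'N' → 'N'
    → '(Q,N)'
    internal I1 with children ['H', 'Z', 'I0']
      leaf 'H' → 'H'
      leaf 'Z' → 'Z'
      internal I0 with children ['L', 'Y', 'V', 'T']
        leaf 'L' → 'L'
        leaf 'Y' → 'Y'
        leaf 'V' → 'V'
        leaf 'T' → 'T'
      → '(L,Y,V,T)'
    → '(H,Z,(L,Y,V,T))'
  → '((Q,N),(H,Z,(L,Y,V,T)))'
  leaf 'E' → 'E'
  leaf 'A' → 'A'
→ '(((Q,N),(H,Z,(L,Y,V,T))),E,A)'
Final: (((Q,N),(H,Z,(L,Y,V,T))),E,A);

Answer: (((Q,N),(H,Z,(L,Y,V,T))),E,A);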